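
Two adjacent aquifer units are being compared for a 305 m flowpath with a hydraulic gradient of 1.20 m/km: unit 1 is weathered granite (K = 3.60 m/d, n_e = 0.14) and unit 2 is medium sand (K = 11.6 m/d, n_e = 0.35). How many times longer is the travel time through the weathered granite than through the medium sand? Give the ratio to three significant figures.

Unit 1 (weathered granite): v = 3.60×0.0012/0.14 = 0.03086 m/d, t = 305/0.03086 = 9884 d
Unit 2 (medium sand): v = 11.6×0.0012/0.35 = 0.03977 m/d, t = 305/0.03977 = 7669 d
t(weathered granite) / t(medium sand) = 9884/7669 = 1.29

1.29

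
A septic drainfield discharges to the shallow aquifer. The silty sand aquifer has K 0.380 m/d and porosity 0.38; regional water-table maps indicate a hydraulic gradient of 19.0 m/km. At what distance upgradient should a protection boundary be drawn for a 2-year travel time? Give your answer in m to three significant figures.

13.9 m

q = Ki = 0.380 × 0.019 = 0.007220 m/d
v = Ki/n = 0.380·0.019/0.38 = 0.01900 m/d
T = 2 yr × 365 = 730 d
L = v × T = 0.01900 × 730 = 13.87 m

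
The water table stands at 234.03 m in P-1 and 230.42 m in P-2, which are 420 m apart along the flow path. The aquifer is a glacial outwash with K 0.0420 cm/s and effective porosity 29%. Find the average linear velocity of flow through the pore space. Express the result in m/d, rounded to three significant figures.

1.08 m/d

Hydraulic gradient i = (234.03 − 230.42) / 420 = 3.61 / 420 = 0.008595
K = 0.0420 cm/s × 864 = 36.29 m/d
q = Ki = 36.29 × 0.008595 = 0.3119 m/d
Average linear velocity = 0.3119 / 0.29 = 1.076 m/d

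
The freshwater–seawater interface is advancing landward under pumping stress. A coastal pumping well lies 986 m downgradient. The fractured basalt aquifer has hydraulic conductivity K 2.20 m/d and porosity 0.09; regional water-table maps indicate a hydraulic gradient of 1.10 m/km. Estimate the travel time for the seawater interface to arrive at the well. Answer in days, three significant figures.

36700 days

q = Ki = 2.20 × 0.0011 = 0.002420 m/d
Average linear velocity = 0.002420 / 0.09 = 0.02689 m/d
t = L / v = 986 / 0.02689 = 36670 d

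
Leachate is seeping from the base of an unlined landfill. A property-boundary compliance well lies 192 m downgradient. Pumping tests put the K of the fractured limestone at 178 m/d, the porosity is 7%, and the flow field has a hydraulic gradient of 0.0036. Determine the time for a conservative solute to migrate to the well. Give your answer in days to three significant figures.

21.0 days

q = Ki = 178 × 0.0036 = 0.6408 m/d
v = Ki/n = 178·0.0036/0.07 = 9.154 m/d
t = L / v = 192 / 9.154 = 20.97 d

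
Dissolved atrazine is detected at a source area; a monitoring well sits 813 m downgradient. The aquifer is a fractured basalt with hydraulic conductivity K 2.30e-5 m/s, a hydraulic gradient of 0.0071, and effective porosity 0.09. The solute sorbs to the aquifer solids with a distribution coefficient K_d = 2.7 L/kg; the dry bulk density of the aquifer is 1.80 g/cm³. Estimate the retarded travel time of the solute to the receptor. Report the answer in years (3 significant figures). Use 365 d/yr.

K = 2.30e-5 m/s × 86400 s/d = 1.987 m/d
q = Ki = 1.987 × 0.0071 = 0.01411 m/d
v_s = q/n_e = 0.01411/0.09 = 0.1568 m/d
Retardation R = 1 + ρ_b·K_d/n = 1 + 1.80×2.7/0.09 = 55.00
Contaminant velocity v_c = v/R = 0.1568/55.00 = 0.002850 m/d
t = L/v_c = 813/0.002850 = 285200 d
   = 285200/365 = 781 yr

781 years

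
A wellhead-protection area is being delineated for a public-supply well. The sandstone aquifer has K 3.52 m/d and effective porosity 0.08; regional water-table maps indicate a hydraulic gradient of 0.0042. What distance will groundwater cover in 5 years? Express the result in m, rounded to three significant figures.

337 m

q = Ki = 3.52 × 0.0042 = 0.01478 m/d
v_s = q/n_e = 0.01478/0.08 = 0.1848 m/d
T = 5 yr × 365 = 1825 d
L = v × T = 0.1848 × 1825 = 337.3 m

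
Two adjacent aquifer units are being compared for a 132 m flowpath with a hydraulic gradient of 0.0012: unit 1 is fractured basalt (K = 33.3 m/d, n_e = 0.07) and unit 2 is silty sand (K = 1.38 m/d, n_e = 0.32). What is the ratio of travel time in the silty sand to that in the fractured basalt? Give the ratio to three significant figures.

110

Unit 1 (fractured basalt): v = 33.3×0.0012/0.07 = 0.5709 m/d, t = 132/0.5709 = 231.2 d
Unit 2 (silty sand): v = 1.38×0.0012/0.32 = 0.005175 m/d, t = 132/0.005175 = 25510 d
t(silty sand) / t(fractured basalt) = 25510/231.2 = 110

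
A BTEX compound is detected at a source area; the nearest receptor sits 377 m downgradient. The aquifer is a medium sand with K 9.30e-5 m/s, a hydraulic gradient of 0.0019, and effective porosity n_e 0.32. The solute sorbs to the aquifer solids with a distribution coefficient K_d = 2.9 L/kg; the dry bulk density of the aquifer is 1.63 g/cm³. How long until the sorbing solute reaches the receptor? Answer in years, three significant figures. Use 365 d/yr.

341 years

K = 9.30e-5 m/s × 86400 s/d = 8.035 m/d
Darcy flux q = K·i = 8.035 × 0.0019 = 0.01527 m/d
v_s = q/n_e = 0.01527/0.32 = 0.04771 m/d
Retardation R = 1 + ρ_b·K_d/n = 1 + 1.63×2.9/0.32 = 15.77
Contaminant velocity v_c = v/R = 0.04771/15.77 = 0.003025 m/d
t = L/v_c = 377/0.003025 = 124600 d
   = 124600/365 = 341 yr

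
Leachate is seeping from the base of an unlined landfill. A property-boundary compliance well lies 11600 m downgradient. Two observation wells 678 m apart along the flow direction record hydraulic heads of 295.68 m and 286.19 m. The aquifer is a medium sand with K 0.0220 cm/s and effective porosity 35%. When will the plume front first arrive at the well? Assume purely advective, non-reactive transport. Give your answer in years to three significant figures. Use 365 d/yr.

41.8 years

Hydraulic gradient i = (295.68 − 286.19) / 678 = 9.49 / 678 = 0.01400
K = 0.0220 cm/s × 864 = 19.01 m/d
Specific discharge q = 19.01 × 0.01400 = 0.2661 m/d
Seepage velocity v = q / n = 0.2661 / 0.35 = 0.7602 m/d
t = L / v = 11600 / 0.7602 = 15260 d
   = 15260 / 365 = 41.8 yr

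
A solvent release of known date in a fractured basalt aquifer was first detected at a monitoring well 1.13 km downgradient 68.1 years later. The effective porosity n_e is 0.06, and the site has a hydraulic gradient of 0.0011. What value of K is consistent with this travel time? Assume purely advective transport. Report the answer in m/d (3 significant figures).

2.48 m/d

t = 68.1 years = 24860 d
L = 1.13 km = 1130 m
v = L / t = 1130 / 24860 = 0.04546 m/d
K = v · n / i = 0.04546 × 0.06 / 0.0011 = 2.48 m/d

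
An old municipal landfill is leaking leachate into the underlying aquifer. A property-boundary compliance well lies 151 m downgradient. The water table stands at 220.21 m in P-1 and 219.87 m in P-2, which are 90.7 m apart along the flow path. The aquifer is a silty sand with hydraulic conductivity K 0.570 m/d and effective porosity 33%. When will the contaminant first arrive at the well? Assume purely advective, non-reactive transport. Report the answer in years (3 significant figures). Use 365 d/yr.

63.9 years

Hydraulic gradient i = (220.21 − 219.87) / 90.7 = 0.34 / 90.7 = 0.003749
Darcy flux q = K·i = 0.570 × 0.003749 = 0.002137 m/d
Seepage velocity v = q / n = 0.002137 / 0.33 = 0.006475 m/d
t = L / v = 151 / 0.006475 = 23320 d
   = 23320 / 365 = 63.9 yr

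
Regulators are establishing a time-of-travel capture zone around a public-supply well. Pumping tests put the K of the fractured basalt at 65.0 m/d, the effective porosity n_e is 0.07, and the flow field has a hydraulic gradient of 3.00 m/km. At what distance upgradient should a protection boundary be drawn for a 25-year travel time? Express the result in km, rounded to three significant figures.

q = Ki = 65.0 × 0.0030 = 0.1950 m/d
Seepage velocity v = q / n = 0.1950 / 0.07 = 2.786 m/d
T = 25 yr × 365 = 9125 d
L = v × T = 2.786 × 9125 = 25420 m
   = 25.4 km

25.4 km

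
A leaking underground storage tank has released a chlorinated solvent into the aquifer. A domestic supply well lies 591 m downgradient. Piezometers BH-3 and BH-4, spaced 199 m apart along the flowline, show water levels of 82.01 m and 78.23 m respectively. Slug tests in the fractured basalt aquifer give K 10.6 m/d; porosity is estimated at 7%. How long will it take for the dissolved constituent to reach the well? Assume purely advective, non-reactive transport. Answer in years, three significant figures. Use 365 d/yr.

0.563 years

Hydraulic gradient i = (82.01 − 78.23) / 199 = 3.78 / 199 = 0.01899
q = Ki = 10.6 × 0.01899 = 0.2013 m/d
v = Ki/n = 10.6·0.01899/0.07 = 2.876 m/d
t = L / v = 591 / 2.876 = 205.5 d
   = 205.5 / 365 = 0.563 yr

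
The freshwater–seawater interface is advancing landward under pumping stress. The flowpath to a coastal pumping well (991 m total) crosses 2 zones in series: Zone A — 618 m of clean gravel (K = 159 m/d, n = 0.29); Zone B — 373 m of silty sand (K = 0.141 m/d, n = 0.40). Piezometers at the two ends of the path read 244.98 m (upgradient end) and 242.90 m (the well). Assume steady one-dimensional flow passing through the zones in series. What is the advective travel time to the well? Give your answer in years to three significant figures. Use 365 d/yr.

1150 years

Total head drop ΔH = 244.98 − 242.90 = 2.08 m
Steady 1-D flow in series ⇒ the Darcy flux q is identical in every zone and the zone head losses add (resistances L/K in series).
Σ(L/K) = 618/159 + 373/0.141 = 3.887 + 2645 = 2649 d
q = ΔH / Σ(L/K) = 2.08 / 2649 = 7.851e-4 m/d (same in every zone)
Zone A: v = q/n = 7.851e-4/0.29 = 0.002707 m/d → t_A = 618/0.002707 = 228300 d
Zone B: v = q/n = 7.851e-4/0.40 = 0.001963 m/d → t_B = 373/0.001963 = 190000 d
Total t = 228300 + 190000 = 418300 d
   = 418300 / 365 = 1150 yr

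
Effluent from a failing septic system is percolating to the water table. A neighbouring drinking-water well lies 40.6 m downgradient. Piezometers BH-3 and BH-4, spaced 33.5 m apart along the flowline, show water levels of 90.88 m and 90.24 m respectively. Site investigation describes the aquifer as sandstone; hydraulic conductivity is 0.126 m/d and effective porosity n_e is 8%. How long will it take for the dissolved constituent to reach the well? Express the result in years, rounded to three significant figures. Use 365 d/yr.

3.70 years

Hydraulic gradient i = (90.88 − 90.24) / 33.5 = 0.64 / 33.5 = 0.01910
Specific discharge q = 0.126 × 0.01910 = 0.002407 m/d
v_s = q/n_e = 0.002407/0.08 = 0.03009 m/d
t = L / v = 40.6 / 0.03009 = 1349 d
   = 1349 / 365 = 3.70 yr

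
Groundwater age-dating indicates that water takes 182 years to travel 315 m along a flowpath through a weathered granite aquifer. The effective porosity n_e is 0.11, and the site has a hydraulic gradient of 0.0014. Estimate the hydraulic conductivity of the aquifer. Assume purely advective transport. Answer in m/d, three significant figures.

0.373 m/d

t = 182 years = 66430 d
v = L / t = 315 / 66430 = 0.004742 m/d
K = v · n / i = 0.004742 × 0.11 / 0.0014 = 0.373 m/d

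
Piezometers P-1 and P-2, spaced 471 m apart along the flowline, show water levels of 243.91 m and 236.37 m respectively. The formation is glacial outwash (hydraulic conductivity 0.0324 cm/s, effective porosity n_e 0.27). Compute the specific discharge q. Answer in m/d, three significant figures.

Hydraulic gradient i = (243.91 − 236.37) / 471 = 7.54 / 471 = 0.01601
K = 0.0324 cm/s × 864 = 27.99 m/d
Darcy flux q = K·i = 27.99 × 0.01601 = 0.4481 m/d

0.448 m/d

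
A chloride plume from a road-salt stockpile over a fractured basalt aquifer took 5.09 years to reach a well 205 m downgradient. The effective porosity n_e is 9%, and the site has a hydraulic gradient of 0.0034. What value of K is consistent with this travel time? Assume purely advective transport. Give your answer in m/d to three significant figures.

t = 5.09 years = 1858 d
v = L / t = 205 / 1858 = 0.1103 m/d
K = v · n / i = 0.1103 × 0.09 / 0.0034 = 2.92 m/d

2.92 m/d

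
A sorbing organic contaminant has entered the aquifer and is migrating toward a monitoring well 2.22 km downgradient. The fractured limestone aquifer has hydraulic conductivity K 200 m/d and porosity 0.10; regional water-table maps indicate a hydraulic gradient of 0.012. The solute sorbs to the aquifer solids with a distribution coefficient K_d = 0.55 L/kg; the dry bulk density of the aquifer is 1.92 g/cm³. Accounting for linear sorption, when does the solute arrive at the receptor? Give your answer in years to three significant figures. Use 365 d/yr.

2.93 years

Specific discharge q = 200 × 0.012 = 2.400 m/d
Average linear velocity = 2.400 / 0.10 = 24.00 m/d
Retardation R = 1 + ρ_b·K_d/n = 1 + 1.92×0.55/0.10 = 11.56
Contaminant velocity v_c = v/R = 24.00/11.56 = 2.076 m/d
L = 2.22 km = 2220 m
t = L/v_c = 2220/2.076 = 1069 d
   = 1069/365 = 2.93 yr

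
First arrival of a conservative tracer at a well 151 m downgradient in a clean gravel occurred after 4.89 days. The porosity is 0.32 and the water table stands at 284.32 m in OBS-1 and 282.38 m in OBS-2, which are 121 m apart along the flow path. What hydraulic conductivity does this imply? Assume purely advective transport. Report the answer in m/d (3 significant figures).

Hydraulic gradient i = (284.32 − 282.38) / 121 = 1.94 / 121 = 0.01603
v = L / t = 151 / 4.89 = 30.88 m/d
K = v · n / i = 30.88 × 0.32 / 0.01603 = 616 m/d

616 m/d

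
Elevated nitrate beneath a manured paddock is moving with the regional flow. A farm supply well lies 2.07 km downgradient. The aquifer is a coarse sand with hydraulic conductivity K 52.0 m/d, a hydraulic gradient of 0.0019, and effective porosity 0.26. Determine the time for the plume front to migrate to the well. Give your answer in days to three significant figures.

5450 days

Darcy flux q = K·i = 52.0 × 0.0019 = 0.09880 m/d
Seepage velocity v = q / n = 0.09880 / 0.26 = 0.3800 m/d
L = 2.07 km = 2070 m
t = L / v = 2070 / 0.3800 = 5447 d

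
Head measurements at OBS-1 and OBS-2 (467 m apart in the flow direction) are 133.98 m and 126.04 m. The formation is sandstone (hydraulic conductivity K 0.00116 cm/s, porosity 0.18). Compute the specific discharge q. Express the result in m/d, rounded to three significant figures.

0.0170 m/d

Hydraulic gradient i = (133.98 − 126.04) / 467 = 7.94 / 467 = 0.01700
K = 0.00116 cm/s × 864 = 1.002 m/d
Darcy flux q = K·i = 1.002 × 0.01700 = 0.01704 m/d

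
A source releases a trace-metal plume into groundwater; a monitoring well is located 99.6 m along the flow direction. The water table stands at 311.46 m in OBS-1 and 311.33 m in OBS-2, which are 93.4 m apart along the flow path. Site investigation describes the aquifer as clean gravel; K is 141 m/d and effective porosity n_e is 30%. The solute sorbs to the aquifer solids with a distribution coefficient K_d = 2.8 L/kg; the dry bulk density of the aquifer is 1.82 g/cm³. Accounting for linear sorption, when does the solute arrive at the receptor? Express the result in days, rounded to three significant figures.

Hydraulic gradient i = (311.46 − 311.33) / 93.4 = 0.13 / 93.4 = 0.001392
Specific discharge q = 141 × 0.001392 = 0.1963 m/d
v = Ki/n = 141·0.001392/0.30 = 0.6542 m/d
Retardation R = 1 + ρ_b·K_d/n = 1 + 1.82×2.8/0.30 = 17.99
Contaminant velocity v_c = v/R = 0.6542/17.99 = 0.03637 m/d
t = L/v_c = 99.6/0.03637 = 2739 d

2740 days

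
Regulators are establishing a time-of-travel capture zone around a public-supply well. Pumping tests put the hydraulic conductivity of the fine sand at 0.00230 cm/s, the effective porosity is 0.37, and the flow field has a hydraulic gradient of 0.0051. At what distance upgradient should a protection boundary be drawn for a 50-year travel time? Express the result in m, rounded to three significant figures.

K = 0.00230 cm/s × 864 = 1.987 m/d
Specific discharge q = 1.987 × 0.0051 = 0.01013 m/d
Average linear velocity = 0.01013 / 0.37 = 0.02739 m/d
T = 50 yr × 365 = 18250 d
L = v × T = 0.02739 × 18250 = 499.9 m

500 m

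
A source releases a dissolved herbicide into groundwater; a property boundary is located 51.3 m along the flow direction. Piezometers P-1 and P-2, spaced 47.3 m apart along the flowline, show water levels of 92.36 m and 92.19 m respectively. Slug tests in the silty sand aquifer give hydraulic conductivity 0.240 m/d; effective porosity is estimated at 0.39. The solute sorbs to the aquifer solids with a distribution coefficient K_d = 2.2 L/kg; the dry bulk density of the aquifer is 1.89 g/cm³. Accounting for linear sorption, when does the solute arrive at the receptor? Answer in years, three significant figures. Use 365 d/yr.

741 years

Hydraulic gradient i = (92.36 − 92.19) / 47.3 = 0.17 / 47.3 = 0.003594
Darcy flux q = K·i = 0.240 × 0.003594 = 8.626e-4 m/d
v_s = q/n_e = 8.626e-4/0.39 = 0.002212 m/d
Retardation R = 1 + ρ_b·K_d/n = 1 + 1.89×2.2/0.39 = 11.66
Contaminant velocity v_c = v/R = 0.002212/11.66 = 1.897e-4 m/d
t = L/v_c = 51.3/1.897e-4 = 270500 d
   = 270500/365 = 741 yr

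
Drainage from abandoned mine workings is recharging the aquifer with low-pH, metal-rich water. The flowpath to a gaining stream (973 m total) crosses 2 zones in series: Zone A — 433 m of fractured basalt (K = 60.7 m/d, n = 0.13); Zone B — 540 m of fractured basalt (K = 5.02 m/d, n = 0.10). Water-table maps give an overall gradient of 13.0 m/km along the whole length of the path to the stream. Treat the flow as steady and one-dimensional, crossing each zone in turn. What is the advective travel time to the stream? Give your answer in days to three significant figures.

Continuity: the same q passes through each zone, so ΔH = q·Σ(L_j/K_j) — the zones act as resistances in series.
Σ(L/K) = 433/60.7 + 540/5.02 = 7.133 + 107.6 = 114.7 d
K_eq = L_total / Σ(L/K) = 973 / 114.7 = 8.483 m/d
q = K_eq · i = 8.483 × 0.013 = 0.1103 m/d (same in every zone)
Zone A: v = q/n = 0.1103/0.13 = 0.8483 m/d → t_A = 433/0.8483 = 510.4 d
Zone B: v = q/n = 0.1103/0.10 = 1.103 m/d → t_B = 540/1.103 = 489.7 d
Total t = 510.4 + 489.7 = 1000 d

1000 days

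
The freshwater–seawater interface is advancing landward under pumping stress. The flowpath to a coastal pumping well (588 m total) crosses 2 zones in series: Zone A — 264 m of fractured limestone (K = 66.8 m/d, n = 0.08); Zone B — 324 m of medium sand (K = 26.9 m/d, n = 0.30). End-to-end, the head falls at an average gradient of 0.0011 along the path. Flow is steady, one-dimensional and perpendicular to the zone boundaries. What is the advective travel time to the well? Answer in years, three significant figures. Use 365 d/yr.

8.02 years

Continuity: the same q passes through each zone, so ΔH = q·Σ(L_j/K_j) — the zones act as resistances in series.
Σ(L/K) = 264/66.8 + 324/26.9 = 3.952 + 12.04 = 16.00 d
K_eq = L_total / Σ(L/K) = 588 / 16.00 = 36.76 m/d
q = K_eq · i = 36.76 × 0.0011 = 0.04043 m/d (same in every zone)
Zone A: v = q/n = 0.04043/0.08 = 0.5054 m/d → t_A = 264/0.5054 = 522.3 d
Zone B: v = q/n = 0.04043/0.30 = 0.1348 m/d → t_B = 324/0.1348 = 2404 d
Total t = 522.3 + 2404 = 2926 d
   = 2926 / 365 = 8.02 yr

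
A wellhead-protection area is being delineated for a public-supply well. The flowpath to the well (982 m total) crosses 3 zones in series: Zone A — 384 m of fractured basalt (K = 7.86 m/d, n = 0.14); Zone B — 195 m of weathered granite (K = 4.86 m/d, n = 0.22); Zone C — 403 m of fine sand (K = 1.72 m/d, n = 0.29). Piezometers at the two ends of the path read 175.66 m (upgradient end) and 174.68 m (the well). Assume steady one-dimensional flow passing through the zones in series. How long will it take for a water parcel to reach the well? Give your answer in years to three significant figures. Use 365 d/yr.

193 years

Total head drop ΔH = 175.66 − 174.68 = 0.98 m
Continuity: the same q passes through each zone, so ΔH = q·Σ(L_j/K_j) — the zones act as resistances in series.
Σ(L/K) = 384/7.86 + 195/4.86 + 403/1.72 = 48.85 + 40.12 + 234.3 = 323.3 d
q = ΔH / Σ(L/K) = 0.98 / 323.3 = 0.003031 m/d (same in every zone)
Zone A: v = q/n = 0.003031/0.14 = 0.02165 m/d → t_A = 384/0.02165 = 17730 d
Zone B: v = q/n = 0.003031/0.22 = 0.01378 m/d → t_B = 195/0.01378 = 14150 d
Zone C: v = q/n = 0.003031/0.29 = 0.01045 m/d → t_C = 403/0.01045 = 38550 d
Total t = 17730 + 14150 + 38550 = 70440 d
   = 70440 / 365 = 193 yr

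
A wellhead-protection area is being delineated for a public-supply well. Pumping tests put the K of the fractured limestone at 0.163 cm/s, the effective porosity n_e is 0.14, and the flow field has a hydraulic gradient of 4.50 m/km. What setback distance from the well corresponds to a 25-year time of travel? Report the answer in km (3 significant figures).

K = 0.163 cm/s × 864 = 140.8 m/d
Darcy flux q = K·i = 140.8 × 0.0045 = 0.6337 m/d
v = Ki/n = 140.8·0.0045/0.14 = 4.527 m/d
T = 25 yr × 365 = 9125 d
L = v × T = 4.527 × 9125 = 41310 m
   = 41.3 km

41.3 km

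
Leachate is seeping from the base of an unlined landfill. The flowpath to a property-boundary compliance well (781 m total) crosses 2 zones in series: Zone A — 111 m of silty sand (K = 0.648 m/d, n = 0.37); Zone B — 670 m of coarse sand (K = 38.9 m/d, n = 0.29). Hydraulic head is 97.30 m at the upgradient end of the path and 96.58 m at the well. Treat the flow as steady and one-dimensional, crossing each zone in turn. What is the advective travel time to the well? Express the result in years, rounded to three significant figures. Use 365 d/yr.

Total head drop ΔH = 97.30 − 96.58 = 0.72 m
Steady 1-D flow in series ⇒ the Darcy flux q is identical in every zone and the zone head losses add (resistances L/K in series).
Σ(L/K) = 111/0.648 + 670/38.9 = 171.3 + 17.22 = 188.5 d
q = ΔH / Σ(L/K) = 0.72 / 188.5 = 0.003819 m/d (same in every zone)
Zone A: v = q/n = 0.003819/0.37 = 0.01032 m/d → t_A = 111/0.01032 = 10750 d
Zone B: v = q/n = 0.003819/0.29 = 0.01317 m/d → t_B = 670/0.01317 = 50870 d
Total t = 10750 + 50870 = 61630 d
   = 61630 / 365 = 169 yr

169 years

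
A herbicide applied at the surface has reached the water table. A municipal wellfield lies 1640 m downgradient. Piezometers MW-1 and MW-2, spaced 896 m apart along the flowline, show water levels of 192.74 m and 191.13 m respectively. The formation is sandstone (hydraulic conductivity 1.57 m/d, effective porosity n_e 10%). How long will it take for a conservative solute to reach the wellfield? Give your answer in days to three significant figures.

Hydraulic gradient i = (192.74 − 191.13) / 896 = 1.61 / 896 = 0.001797
Specific discharge q = 1.57 × 0.001797 = 0.002821 m/d
v = Ki/n = 1.57·0.001797/0.10 = 0.02821 m/d
t = L / v = 1640 / 0.02821 = 58130 d

58100 days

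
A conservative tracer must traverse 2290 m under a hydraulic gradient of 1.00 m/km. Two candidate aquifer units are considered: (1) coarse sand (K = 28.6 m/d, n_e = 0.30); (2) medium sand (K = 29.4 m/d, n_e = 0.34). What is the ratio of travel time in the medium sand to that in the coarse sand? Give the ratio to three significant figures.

1.10

Unit 1 (coarse sand): v = 28.6×0.0010/0.30 = 0.09533 m/d, t = 2290/0.09533 = 24020 d
Unit 2 (medium sand): v = 29.4×0.0010/0.34 = 0.08647 m/d, t = 2290/0.08647 = 26480 d
t(medium sand) / t(coarse sand) = 26480/24020 = 1.10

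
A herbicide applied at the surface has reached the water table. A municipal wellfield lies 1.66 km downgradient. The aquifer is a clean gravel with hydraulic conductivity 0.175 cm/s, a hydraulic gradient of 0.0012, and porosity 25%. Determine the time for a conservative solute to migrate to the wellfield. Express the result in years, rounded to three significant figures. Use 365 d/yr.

K = 0.175 cm/s × 864 = 151.2 m/d
Specific discharge q = 151.2 × 0.0012 = 0.1814 m/d
v = Ki/n = 151.2·0.0012/0.25 = 0.7258 m/d
L = 1.66 km = 1660 m
t = L / v = 1660 / 0.7258 = 2287 d
   = 2287 / 365 = 6.27 yr

6.27 years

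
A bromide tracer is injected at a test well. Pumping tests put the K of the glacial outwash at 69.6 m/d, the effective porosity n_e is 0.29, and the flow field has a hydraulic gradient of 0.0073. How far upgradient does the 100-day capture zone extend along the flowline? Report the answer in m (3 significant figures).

175 m

Specific discharge q = 69.6 × 0.0073 = 0.5081 m/d
Average linear velocity = 0.5081 / 0.29 = 1.752 m/d
L = v × T = 1.752 × 100 = 175.2 m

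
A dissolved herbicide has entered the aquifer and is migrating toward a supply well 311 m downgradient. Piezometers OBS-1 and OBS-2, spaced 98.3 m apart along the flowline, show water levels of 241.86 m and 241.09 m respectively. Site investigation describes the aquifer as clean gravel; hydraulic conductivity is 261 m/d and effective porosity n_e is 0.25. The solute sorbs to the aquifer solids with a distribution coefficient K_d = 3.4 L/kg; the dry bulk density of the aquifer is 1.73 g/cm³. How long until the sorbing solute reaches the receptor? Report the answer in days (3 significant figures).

933 days

Hydraulic gradient i = (241.86 − 241.09) / 98.3 = 0.77 / 98.3 = 0.007833
Darcy flux q = K·i = 261 × 0.007833 = 2.044 m/d
v = Ki/n = 261·0.007833/0.25 = 8.178 m/d
Retardation R = 1 + ρ_b·K_d/n = 1 + 1.73×3.4/0.25 = 24.53
Contaminant velocity v_c = v/R = 8.178/24.53 = 0.3334 m/d
t = L/v_c = 311/0.3334 = 932.8 d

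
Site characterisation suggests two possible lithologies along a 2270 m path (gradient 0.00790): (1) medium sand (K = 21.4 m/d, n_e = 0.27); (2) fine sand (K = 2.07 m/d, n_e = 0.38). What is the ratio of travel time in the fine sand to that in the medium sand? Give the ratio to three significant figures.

Unit 1 (medium sand): v = 21.4×0.0079/0.27 = 0.6261 m/d, t = 2270/0.6261 = 3625 d
Unit 2 (fine sand): v = 2.07×0.0079/0.38 = 0.04303 m/d, t = 2270/0.04303 = 52750 d
t(fine sand) / t(medium sand) = 52750/3625 = 14.6

14.6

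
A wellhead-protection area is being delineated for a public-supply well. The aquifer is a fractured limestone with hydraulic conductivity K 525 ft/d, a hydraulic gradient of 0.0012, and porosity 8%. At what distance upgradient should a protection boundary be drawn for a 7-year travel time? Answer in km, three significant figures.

K = 525 ft/d × 0.3048 = 160.0 m/d
q = Ki = 160.0 × 0.0012 = 0.1920 m/d
v_s = q/n_e = 0.1920/0.08 = 2.400 m/d
T = 7 yr × 365 = 2555 d
L = v × T = 2.400 × 2555 = 6133 m
   = 6.13 km

6.13 km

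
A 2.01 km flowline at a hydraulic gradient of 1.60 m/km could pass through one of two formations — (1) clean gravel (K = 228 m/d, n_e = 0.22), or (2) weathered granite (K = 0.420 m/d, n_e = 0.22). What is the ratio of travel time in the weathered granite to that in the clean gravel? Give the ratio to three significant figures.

543

Unit 1 (clean gravel): v = 228×0.0016/0.22 = 1.658 m/d, t = 2010/1.658 = 1212 d
Unit 2 (weathered granite): v = 0.420×0.0016/0.22 = 0.003055 m/d, t = 2010/0.003055 = 658000 d
t(weathered granite) / t(clean gravel) = 658000/1212 = 543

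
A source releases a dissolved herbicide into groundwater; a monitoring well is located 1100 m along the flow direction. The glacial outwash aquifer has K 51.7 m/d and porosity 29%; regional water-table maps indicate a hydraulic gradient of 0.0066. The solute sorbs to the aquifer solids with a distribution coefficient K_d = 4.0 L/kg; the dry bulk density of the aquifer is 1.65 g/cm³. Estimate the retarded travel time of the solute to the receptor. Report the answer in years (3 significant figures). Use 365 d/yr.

60.9 years

Specific discharge q = 51.7 × 0.0066 = 0.3412 m/d
v_s = q/n_e = 0.3412/0.29 = 1.177 m/d
Retardation R = 1 + ρ_b·K_d/n = 1 + 1.65×4.0/0.29 = 23.76
Contaminant velocity v_c = v/R = 1.177/23.76 = 0.04952 m/d
t = L/v_c = 1100/0.04952 = 22210 d
   = 22210/365 = 60.9 yr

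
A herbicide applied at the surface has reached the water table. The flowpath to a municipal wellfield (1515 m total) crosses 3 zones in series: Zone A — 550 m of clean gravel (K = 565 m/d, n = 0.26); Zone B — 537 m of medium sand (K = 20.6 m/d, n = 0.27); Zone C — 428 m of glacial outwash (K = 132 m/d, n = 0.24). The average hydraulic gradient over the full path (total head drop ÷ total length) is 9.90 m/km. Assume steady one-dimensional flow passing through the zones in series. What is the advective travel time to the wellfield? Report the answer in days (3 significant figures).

Continuity: the same q passes through each zone, so ΔH = q·Σ(L_j/K_j) — the zones act as resistances in series.
Σ(L/K) = 550/565 + 537/20.6 + 428/132 = 0.9735 + 26.07 + 3.242 = 30.28 d
K_eq = L_total / Σ(L/K) = 1515 / 30.28 = 50.03 m/d
q = K_eq · i = 50.03 × 0.0099 = 0.4953 m/d (same in every zone)
Zone A: v = q/n = 0.4953/0.26 = 1.905 m/d → t_A = 550/1.905 = 288.7 d
Zone B: v = q/n = 0.4953/0.27 = 1.834 m/d → t_B = 537/1.834 = 292.8 d
Zone C: v = q/n = 0.4953/0.24 = 2.064 m/d → t_C = 428/2.064 = 207.4 d
Total t = 288.7 + 292.8 + 207.4 = 788.9 d

789 days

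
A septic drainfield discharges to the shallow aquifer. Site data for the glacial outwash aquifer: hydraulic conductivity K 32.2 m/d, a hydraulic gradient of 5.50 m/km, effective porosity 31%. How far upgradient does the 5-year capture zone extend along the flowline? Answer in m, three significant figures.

1040 m

Specific discharge q = 32.2 × 0.0055 = 0.1771 m/d
v_s = q/n_e = 0.1771/0.31 = 0.5713 m/d
T = 5 yr × 365 = 1825 d
L = v × T = 0.5713 × 1825 = 1043 m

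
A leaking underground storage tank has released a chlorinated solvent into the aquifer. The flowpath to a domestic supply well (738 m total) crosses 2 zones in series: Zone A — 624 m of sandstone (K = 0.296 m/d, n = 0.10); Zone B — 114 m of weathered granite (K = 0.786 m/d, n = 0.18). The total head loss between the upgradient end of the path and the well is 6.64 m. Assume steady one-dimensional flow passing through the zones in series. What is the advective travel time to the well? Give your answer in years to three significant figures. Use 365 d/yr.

77.1 years

Steady 1-D flow in series ⇒ the Darcy flux q is identical in every zone and the zone head losses add (resistances L/K in series).
Σ(L/K) = 624/0.296 + 114/0.786 = 2108 + 145.0 = 2253 d
q = ΔH / Σ(L/K) = 6.64 / 2253 = 0.002947 m/d (same in every zone)
Zone A: v = q/n = 0.002947/0.10 = 0.02947 m/d → t_A = 624/0.02947 = 21170 d
Zone B: v = q/n = 0.002947/0.18 = 0.01637 m/d → t_B = 114/0.01637 = 6963 d
Total t = 21170 + 6963 = 28140 d
   = 28140 / 365 = 77.1 yr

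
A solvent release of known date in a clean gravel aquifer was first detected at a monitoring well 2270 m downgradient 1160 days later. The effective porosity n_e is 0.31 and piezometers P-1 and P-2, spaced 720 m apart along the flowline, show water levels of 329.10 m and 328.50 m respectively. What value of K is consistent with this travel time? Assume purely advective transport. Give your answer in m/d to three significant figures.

Hydraulic gradient i = (329.10 − 328.50) / 720 = 0.60 / 720 = 8.333e-4
v = L / t = 2270 / 1160 = 1.957 m/d
K = v · n / i = 1.957 × 0.31 / 8.333e-4 = 728 m/d

728 m/d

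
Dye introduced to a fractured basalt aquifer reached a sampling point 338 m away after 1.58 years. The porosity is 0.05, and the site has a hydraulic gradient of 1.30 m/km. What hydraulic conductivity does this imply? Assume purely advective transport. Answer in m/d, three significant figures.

t = 1.58 years = 576.7 d
v = L / t = 338 / 576.7 = 0.5861 m/d
K = v · n / i = 0.5861 × 0.05 / 0.0013 = 22.5 m/d

22.5 m/d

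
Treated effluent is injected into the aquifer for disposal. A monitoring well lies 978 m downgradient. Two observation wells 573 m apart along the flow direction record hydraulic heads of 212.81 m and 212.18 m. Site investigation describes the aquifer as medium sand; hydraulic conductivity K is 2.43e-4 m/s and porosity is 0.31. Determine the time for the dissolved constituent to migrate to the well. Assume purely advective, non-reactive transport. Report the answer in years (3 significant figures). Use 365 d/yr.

Hydraulic gradient i = (212.81 − 212.18) / 573 = 0.63 / 573 = 0.001099
K = 2.43e-4 m/s × 86400 s/d = 21.00 m/d
q = Ki = 21.00 × 0.001099 = 0.02308 m/d
Average linear velocity = 0.02308 / 0.31 = 0.07446 m/d
t = L / v = 978 / 0.07446 = 13130 d
   = 13130 / 365 = 36.0 yr

36.0 years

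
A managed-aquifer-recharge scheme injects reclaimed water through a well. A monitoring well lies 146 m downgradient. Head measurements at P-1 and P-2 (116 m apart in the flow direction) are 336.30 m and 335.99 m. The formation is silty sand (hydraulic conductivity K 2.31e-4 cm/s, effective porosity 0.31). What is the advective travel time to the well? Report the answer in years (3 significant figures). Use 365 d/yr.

232 years

Hydraulic gradient i = (336.30 − 335.99) / 116 = 0.31 / 116 = 0.002672
K = 2.31e-4 cm/s × 864 = 0.1996 m/d
Darcy flux q = K·i = 0.1996 × 0.002672 = 5.334e-4 m/d
v_s = q/n_e = 5.334e-4/0.31 = 0.001721 m/d
t = L / v = 146 / 0.001721 = 84860 d
   = 84860 / 365 = 232 yr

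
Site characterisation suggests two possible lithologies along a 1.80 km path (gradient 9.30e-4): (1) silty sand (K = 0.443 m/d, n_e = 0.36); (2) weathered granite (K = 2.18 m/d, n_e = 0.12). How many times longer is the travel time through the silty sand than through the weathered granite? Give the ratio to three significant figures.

14.8

Unit 1 (silty sand): v = 0.443×9.3e-4/0.36 = 0.001144 m/d, t = 1800/0.001144 = 1.573e6 d
Unit 2 (weathered granite): v = 2.18×9.3e-4/0.12 = 0.01690 m/d, t = 1800/0.01690 = 106500 d
t(silty sand) / t(weathered granite) = 1.573e6/106500 = 14.8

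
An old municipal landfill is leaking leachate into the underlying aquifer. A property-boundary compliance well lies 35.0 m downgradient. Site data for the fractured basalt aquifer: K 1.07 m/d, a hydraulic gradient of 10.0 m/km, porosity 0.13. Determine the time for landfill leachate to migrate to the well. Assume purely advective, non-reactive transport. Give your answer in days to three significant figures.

q = Ki = 1.07 × 0.010 = 0.01070 m/d
Seepage velocity v = q / n = 0.01070 / 0.13 = 0.08231 m/d
t = L / v = 35.0 / 0.08231 = 425.2 d

425 days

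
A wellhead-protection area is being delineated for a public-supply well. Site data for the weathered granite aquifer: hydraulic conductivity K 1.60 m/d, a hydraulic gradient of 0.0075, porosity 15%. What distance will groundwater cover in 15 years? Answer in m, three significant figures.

438 m

Specific discharge q = 1.60 × 0.0075 = 0.01200 m/d
v_s = q/n_e = 0.01200/0.15 = 0.08000 m/d
T = 15 yr × 365 = 5475 d
L = v × T = 0.08000 × 5475 = 438.0 m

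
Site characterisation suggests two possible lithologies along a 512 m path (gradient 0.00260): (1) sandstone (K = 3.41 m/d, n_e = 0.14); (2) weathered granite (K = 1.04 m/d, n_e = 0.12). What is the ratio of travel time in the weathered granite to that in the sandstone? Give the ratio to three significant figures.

Unit 1 (sandstone): v = 3.41×0.0026/0.14 = 0.06333 m/d, t = 512/0.06333 = 8085 d
Unit 2 (weathered granite): v = 1.04×0.0026/0.12 = 0.02253 m/d, t = 512/0.02253 = 22720 d
t(weathered granite) / t(sandstone) = 22720/8085 = 2.81

2.81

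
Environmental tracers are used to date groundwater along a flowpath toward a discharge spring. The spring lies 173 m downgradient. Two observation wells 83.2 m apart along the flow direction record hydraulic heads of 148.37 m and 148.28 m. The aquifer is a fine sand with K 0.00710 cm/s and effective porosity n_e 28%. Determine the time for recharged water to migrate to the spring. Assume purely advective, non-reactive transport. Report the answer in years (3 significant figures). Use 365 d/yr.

Hydraulic gradient i = (148.37 − 148.28) / 83.2 = 0.09 / 83.2 = 0.001082
K = 0.00710 cm/s × 864 = 6.134 m/d
q = Ki = 6.134 × 0.001082 = 0.006636 m/d
Average linear velocity = 0.006636 / 0.28 = 0.02370 m/d
t = L / v = 173 / 0.02370 = 7300 d
   = 7300 / 365 = 20.0 yr

20.0 years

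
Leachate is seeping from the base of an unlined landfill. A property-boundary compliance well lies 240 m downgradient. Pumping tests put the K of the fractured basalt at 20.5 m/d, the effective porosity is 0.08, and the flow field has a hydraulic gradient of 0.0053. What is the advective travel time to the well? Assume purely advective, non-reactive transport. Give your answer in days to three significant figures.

177 days

Specific discharge q = 20.5 × 0.0053 = 0.1087 m/d
Average linear velocity = 0.1087 / 0.08 = 1.358 m/d
t = L / v = 240 / 1.358 = 176.7 d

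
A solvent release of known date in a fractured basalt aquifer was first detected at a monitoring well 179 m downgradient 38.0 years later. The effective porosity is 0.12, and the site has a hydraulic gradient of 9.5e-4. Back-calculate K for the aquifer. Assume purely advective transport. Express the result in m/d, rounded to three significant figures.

1.63 m/d

t = 38.0 years = 13870 d
v = L / t = 179 / 13870 = 0.01291 m/d
K = v · n / i = 0.01291 × 0.12 / 9.5e-4 = 1.63 m/d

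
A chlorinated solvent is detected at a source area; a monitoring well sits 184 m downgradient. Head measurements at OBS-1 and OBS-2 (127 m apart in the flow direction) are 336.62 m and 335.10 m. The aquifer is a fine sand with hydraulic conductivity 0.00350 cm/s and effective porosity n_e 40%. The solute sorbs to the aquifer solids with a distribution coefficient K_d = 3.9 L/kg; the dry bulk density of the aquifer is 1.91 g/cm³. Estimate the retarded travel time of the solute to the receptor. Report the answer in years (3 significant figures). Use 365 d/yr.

Hydraulic gradient i = (336.62 − 335.10) / 127 = 1.52 / 127 = 0.01197
K = 0.00350 cm/s × 864 = 3.024 m/d
q = Ki = 3.024 × 0.01197 = 0.03619 m/d
v_s = q/n_e = 0.03619/0.40 = 0.09048 m/d
Retardation R = 1 + ρ_b·K_d/n = 1 + 1.91×3.9/0.40 = 19.62
Contaminant velocity v_c = v/R = 0.09048/19.62 = 0.004611 m/d
t = L/v_c = 184/0.004611 = 39900 d
   = 39900/365 = 109 yr

109 years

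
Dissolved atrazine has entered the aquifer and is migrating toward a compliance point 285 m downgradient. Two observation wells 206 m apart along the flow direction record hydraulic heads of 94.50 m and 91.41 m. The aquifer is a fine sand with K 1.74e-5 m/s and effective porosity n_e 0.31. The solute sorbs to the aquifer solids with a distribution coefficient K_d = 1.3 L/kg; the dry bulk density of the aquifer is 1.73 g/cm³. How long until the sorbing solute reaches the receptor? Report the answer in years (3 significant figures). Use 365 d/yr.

Hydraulic gradient i = (94.50 − 91.41) / 206 = 3.09 / 206 = 0.01500
K = 1.74e-5 m/s × 86400 s/d = 1.503 m/d
Specific discharge q = 1.503 × 0.01500 = 0.02255 m/d
Seepage velocity v = q / n = 0.02255 / 0.31 = 0.07274 m/d
Retardation R = 1 + ρ_b·K_d/n = 1 + 1.73×1.3/0.31 = 8.255
Contaminant velocity v_c = v/R = 0.07274/8.255 = 0.008812 m/d
t = L/v_c = 285/0.008812 = 32340 d
   = 32340/365 = 88.6 yr

88.6 years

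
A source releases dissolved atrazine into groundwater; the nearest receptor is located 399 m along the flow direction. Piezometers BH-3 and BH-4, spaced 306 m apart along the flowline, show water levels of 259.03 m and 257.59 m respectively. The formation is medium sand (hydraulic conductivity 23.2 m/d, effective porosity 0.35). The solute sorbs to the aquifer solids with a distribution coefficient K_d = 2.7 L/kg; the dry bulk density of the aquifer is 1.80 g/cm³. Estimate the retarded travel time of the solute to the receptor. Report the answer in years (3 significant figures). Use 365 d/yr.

Hydraulic gradient i = (259.03 − 257.59) / 306 = 1.44 / 306 = 0.004706
Darcy flux q = K·i = 23.2 × 0.004706 = 0.1092 m/d
v = Ki/n = 23.2·0.004706/0.35 = 0.3119 m/d
Retardation R = 1 + ρ_b·K_d/n = 1 + 1.80×2.7/0.35 = 14.89
Contaminant velocity v_c = v/R = 0.3119/14.89 = 0.02096 m/d
t = L/v_c = 399/0.02096 = 19040 d
   = 19040/365 = 52.2 yr

52.2 years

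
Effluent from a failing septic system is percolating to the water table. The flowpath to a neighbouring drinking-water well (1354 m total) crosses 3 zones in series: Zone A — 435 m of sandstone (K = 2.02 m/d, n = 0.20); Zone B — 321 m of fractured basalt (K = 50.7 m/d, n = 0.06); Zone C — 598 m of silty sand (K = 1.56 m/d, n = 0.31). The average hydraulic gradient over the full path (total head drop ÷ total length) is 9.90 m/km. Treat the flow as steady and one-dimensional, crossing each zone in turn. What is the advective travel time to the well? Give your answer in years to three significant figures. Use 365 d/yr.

36.1 years

Continuity: the same q passes through each zone, so ΔH = q·Σ(L_j/K_j) — the zones act as resistances in series.
Σ(L/K) = 435/2.02 + 321/50.7 + 598/1.56 = 215.3 + 6.331 + 383.3 = 605.0 d
K_eq = L_total / Σ(L/K) = 1354 / 605.0 = 2.238 m/d
q = K_eq · i = 2.238 × 0.0099 = 0.02216 m/d (same in every zone)
Zone A: v = q/n = 0.02216/0.20 = 0.1108 m/d → t_A = 435/0.1108 = 3927 d
Zone B: v = q/n = 0.02216/0.06 = 0.3693 m/d → t_B = 321/0.3693 = 869.3 d
Zone C: v = q/n = 0.02216/0.31 = 0.07147 m/d → t_C = 598/0.07147 = 8367 d
Total t = 3927 + 869.3 + 8367 = 13160 d
   = 13160 / 365 = 36.1 yr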